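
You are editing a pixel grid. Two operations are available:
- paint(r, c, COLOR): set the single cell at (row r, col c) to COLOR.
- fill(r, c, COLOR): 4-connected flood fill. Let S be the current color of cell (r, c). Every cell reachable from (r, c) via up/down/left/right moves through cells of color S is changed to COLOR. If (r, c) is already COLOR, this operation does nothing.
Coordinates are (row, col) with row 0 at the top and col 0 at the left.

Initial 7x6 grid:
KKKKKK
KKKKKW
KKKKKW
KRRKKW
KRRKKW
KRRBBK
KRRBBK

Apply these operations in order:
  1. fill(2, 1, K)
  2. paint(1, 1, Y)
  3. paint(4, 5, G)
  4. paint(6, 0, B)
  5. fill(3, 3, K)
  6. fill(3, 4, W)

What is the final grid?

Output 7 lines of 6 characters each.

After op 1 fill(2,1,K) [0 cells changed]:
KKKKKK
KKKKKW
KKKKKW
KRRKKW
KRRKKW
KRRBBK
KRRBBK
After op 2 paint(1,1,Y):
KKKKKK
KYKKKW
KKKKKW
KRRKKW
KRRKKW
KRRBBK
KRRBBK
After op 3 paint(4,5,G):
KKKKKK
KYKKKW
KKKKKW
KRRKKW
KRRKKG
KRRBBK
KRRBBK
After op 4 paint(6,0,B):
KKKKKK
KYKKKW
KKKKKW
KRRKKW
KRRKKG
KRRBBK
BRRBBK
After op 5 fill(3,3,K) [0 cells changed]:
KKKKKK
KYKKKW
KKKKKW
KRRKKW
KRRKKG
KRRBBK
BRRBBK
After op 6 fill(3,4,W) [22 cells changed]:
WWWWWW
WYWWWW
WWWWWW
WRRWWW
WRRWWG
WRRBBK
BRRBBK

Answer: WWWWWW
WYWWWW
WWWWWW
WRRWWW
WRRWWG
WRRBBK
BRRBBK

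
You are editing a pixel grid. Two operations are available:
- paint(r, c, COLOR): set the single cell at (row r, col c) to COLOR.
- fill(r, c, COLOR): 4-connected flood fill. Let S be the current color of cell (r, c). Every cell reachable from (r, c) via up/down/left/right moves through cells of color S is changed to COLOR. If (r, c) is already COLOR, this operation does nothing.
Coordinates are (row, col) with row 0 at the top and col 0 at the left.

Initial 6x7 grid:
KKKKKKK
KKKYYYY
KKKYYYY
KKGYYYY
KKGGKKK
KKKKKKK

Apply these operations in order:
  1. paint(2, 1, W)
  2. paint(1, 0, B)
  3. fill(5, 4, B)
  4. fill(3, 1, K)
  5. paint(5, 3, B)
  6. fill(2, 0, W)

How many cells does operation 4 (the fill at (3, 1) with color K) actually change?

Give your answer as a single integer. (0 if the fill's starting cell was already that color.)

Answer: 16

Derivation:
After op 1 paint(2,1,W):
KKKKKKK
KKKYYYY
KWKYYYY
KKGYYYY
KKGGKKK
KKKKKKK
After op 2 paint(1,0,B):
KKKKKKK
BKKYYYY
KWKYYYY
KKGYYYY
KKGGKKK
KKKKKKK
After op 3 fill(5,4,B) [15 cells changed]:
KKKKKKK
BKKYYYY
BWKYYYY
BBGYYYY
BBGGBBB
BBBBBBB
After op 4 fill(3,1,K) [16 cells changed]:
KKKKKKK
KKKYYYY
KWKYYYY
KKGYYYY
KKGGKKK
KKKKKKK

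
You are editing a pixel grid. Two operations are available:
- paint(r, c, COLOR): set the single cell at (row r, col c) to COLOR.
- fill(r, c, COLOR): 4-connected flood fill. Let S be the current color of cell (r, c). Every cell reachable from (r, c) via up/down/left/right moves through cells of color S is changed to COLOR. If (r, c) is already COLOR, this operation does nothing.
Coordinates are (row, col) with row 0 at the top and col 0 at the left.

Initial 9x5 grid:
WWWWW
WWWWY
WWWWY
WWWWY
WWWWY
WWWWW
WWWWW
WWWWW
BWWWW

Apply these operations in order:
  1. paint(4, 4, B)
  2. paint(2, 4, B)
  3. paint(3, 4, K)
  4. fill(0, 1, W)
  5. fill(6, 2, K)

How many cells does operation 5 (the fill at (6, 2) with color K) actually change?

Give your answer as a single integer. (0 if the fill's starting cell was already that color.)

After op 1 paint(4,4,B):
WWWWW
WWWWY
WWWWY
WWWWY
WWWWB
WWWWW
WWWWW
WWWWW
BWWWW
After op 2 paint(2,4,B):
WWWWW
WWWWY
WWWWB
WWWWY
WWWWB
WWWWW
WWWWW
WWWWW
BWWWW
After op 3 paint(3,4,K):
WWWWW
WWWWY
WWWWB
WWWWK
WWWWB
WWWWW
WWWWW
WWWWW
BWWWW
After op 4 fill(0,1,W) [0 cells changed]:
WWWWW
WWWWY
WWWWB
WWWWK
WWWWB
WWWWW
WWWWW
WWWWW
BWWWW
After op 5 fill(6,2,K) [40 cells changed]:
KKKKK
KKKKY
KKKKB
KKKKK
KKKKB
KKKKK
KKKKK
KKKKK
BKKKK

Answer: 40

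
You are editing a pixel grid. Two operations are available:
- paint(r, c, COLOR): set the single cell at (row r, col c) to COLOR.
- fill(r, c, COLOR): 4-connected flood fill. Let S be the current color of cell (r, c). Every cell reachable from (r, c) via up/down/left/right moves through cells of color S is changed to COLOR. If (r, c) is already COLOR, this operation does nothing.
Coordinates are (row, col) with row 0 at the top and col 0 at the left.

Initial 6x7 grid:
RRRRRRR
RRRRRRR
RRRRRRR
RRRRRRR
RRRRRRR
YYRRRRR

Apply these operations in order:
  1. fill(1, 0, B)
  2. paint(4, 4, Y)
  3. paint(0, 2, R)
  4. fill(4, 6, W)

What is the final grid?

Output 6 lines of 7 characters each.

Answer: WWRWWWW
WWWWWWW
WWWWWWW
WWWWWWW
WWWWYWW
YYWWWWW

Derivation:
After op 1 fill(1,0,B) [40 cells changed]:
BBBBBBB
BBBBBBB
BBBBBBB
BBBBBBB
BBBBBBB
YYBBBBB
After op 2 paint(4,4,Y):
BBBBBBB
BBBBBBB
BBBBBBB
BBBBBBB
BBBBYBB
YYBBBBB
After op 3 paint(0,2,R):
BBRBBBB
BBBBBBB
BBBBBBB
BBBBBBB
BBBBYBB
YYBBBBB
After op 4 fill(4,6,W) [38 cells changed]:
WWRWWWW
WWWWWWW
WWWWWWW
WWWWWWW
WWWWYWW
YYWWWWW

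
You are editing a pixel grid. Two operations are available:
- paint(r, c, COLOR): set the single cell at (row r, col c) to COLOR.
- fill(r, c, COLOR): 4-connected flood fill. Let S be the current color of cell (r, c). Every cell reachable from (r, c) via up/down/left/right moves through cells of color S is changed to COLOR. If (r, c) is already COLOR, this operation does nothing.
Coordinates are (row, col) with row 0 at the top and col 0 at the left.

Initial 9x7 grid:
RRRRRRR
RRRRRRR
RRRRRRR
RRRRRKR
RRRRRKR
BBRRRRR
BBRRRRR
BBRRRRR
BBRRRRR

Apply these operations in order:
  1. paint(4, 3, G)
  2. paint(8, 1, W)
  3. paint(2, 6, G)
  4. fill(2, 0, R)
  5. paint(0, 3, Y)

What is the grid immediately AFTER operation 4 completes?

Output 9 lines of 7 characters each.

Answer: RRRRRRR
RRRRRRR
RRRRRRG
RRRRRKR
RRRGRKR
BBRRRRR
BBRRRRR
BBRRRRR
BWRRRRR

Derivation:
After op 1 paint(4,3,G):
RRRRRRR
RRRRRRR
RRRRRRR
RRRRRKR
RRRGRKR
BBRRRRR
BBRRRRR
BBRRRRR
BBRRRRR
After op 2 paint(8,1,W):
RRRRRRR
RRRRRRR
RRRRRRR
RRRRRKR
RRRGRKR
BBRRRRR
BBRRRRR
BBRRRRR
BWRRRRR
After op 3 paint(2,6,G):
RRRRRRR
RRRRRRR
RRRRRRG
RRRRRKR
RRRGRKR
BBRRRRR
BBRRRRR
BBRRRRR
BWRRRRR
After op 4 fill(2,0,R) [0 cells changed]:
RRRRRRR
RRRRRRR
RRRRRRG
RRRRRKR
RRRGRKR
BBRRRRR
BBRRRRR
BBRRRRR
BWRRRRR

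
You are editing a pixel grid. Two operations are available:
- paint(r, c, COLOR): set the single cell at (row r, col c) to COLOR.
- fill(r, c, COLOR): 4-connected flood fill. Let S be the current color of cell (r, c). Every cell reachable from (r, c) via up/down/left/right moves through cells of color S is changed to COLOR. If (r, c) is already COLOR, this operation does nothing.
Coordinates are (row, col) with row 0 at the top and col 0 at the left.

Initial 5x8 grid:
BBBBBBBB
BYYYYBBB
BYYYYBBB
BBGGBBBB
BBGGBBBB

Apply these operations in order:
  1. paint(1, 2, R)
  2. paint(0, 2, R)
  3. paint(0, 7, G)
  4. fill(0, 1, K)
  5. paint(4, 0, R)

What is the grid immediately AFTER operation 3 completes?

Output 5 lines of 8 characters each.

Answer: BBRBBBBG
BYRYYBBB
BYYYYBBB
BBGGBBBB
BBGGBBBB

Derivation:
After op 1 paint(1,2,R):
BBBBBBBB
BYRYYBBB
BYYYYBBB
BBGGBBBB
BBGGBBBB
After op 2 paint(0,2,R):
BBRBBBBB
BYRYYBBB
BYYYYBBB
BBGGBBBB
BBGGBBBB
After op 3 paint(0,7,G):
BBRBBBBG
BYRYYBBB
BYYYYBBB
BBGGBBBB
BBGGBBBB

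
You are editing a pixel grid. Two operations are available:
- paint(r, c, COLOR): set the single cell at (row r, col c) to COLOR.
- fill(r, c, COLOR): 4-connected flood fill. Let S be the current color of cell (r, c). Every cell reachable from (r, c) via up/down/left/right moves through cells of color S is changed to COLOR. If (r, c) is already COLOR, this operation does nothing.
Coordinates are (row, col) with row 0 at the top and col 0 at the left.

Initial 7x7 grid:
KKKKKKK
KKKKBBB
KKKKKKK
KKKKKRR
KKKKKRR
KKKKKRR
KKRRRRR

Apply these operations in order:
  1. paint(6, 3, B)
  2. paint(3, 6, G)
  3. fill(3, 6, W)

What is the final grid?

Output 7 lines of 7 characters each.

Answer: KKKKKKK
KKKKBBB
KKKKKKK
KKKKKRW
KKKKKRR
KKKKKRR
KKRBRRR

Derivation:
After op 1 paint(6,3,B):
KKKKKKK
KKKKBBB
KKKKKKK
KKKKKRR
KKKKKRR
KKKKKRR
KKRBRRR
After op 2 paint(3,6,G):
KKKKKKK
KKKKBBB
KKKKKKK
KKKKKRG
KKKKKRR
KKKKKRR
KKRBRRR
After op 3 fill(3,6,W) [1 cells changed]:
KKKKKKK
KKKKBBB
KKKKKKK
KKKKKRW
KKKKKRR
KKKKKRR
KKRBRRR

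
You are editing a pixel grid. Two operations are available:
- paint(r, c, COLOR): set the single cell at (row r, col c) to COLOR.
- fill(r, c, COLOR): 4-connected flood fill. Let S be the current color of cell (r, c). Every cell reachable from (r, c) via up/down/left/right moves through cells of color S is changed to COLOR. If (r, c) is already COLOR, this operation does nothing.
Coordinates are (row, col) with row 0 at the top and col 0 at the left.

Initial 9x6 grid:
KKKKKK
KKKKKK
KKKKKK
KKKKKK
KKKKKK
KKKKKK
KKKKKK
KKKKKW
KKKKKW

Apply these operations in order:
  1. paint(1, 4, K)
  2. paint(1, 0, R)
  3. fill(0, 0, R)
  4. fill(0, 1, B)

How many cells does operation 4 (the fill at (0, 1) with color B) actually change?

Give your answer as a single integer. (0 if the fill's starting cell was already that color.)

After op 1 paint(1,4,K):
KKKKKK
KKKKKK
KKKKKK
KKKKKK
KKKKKK
KKKKKK
KKKKKK
KKKKKW
KKKKKW
After op 2 paint(1,0,R):
KKKKKK
RKKKKK
KKKKKK
KKKKKK
KKKKKK
KKKKKK
KKKKKK
KKKKKW
KKKKKW
After op 3 fill(0,0,R) [51 cells changed]:
RRRRRR
RRRRRR
RRRRRR
RRRRRR
RRRRRR
RRRRRR
RRRRRR
RRRRRW
RRRRRW
After op 4 fill(0,1,B) [52 cells changed]:
BBBBBB
BBBBBB
BBBBBB
BBBBBB
BBBBBB
BBBBBB
BBBBBB
BBBBBW
BBBBBW

Answer: 52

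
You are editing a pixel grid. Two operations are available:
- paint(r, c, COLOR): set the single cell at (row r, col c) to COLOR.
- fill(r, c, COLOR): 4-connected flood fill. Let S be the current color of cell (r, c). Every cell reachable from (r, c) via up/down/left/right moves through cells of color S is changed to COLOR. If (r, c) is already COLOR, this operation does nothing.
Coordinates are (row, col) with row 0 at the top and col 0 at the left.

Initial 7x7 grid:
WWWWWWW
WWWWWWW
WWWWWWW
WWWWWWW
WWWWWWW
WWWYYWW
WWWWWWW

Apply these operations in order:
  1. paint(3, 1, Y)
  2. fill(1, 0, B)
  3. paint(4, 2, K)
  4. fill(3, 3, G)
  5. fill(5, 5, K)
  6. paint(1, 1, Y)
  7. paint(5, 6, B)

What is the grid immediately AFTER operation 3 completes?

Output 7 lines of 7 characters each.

After op 1 paint(3,1,Y):
WWWWWWW
WWWWWWW
WWWWWWW
WYWWWWW
WWWWWWW
WWWYYWW
WWWWWWW
After op 2 fill(1,0,B) [46 cells changed]:
BBBBBBB
BBBBBBB
BBBBBBB
BYBBBBB
BBBBBBB
BBBYYBB
BBBBBBB
After op 3 paint(4,2,K):
BBBBBBB
BBBBBBB
BBBBBBB
BYBBBBB
BBKBBBB
BBBYYBB
BBBBBBB

Answer: BBBBBBB
BBBBBBB
BBBBBBB
BYBBBBB
BBKBBBB
BBBYYBB
BBBBBBB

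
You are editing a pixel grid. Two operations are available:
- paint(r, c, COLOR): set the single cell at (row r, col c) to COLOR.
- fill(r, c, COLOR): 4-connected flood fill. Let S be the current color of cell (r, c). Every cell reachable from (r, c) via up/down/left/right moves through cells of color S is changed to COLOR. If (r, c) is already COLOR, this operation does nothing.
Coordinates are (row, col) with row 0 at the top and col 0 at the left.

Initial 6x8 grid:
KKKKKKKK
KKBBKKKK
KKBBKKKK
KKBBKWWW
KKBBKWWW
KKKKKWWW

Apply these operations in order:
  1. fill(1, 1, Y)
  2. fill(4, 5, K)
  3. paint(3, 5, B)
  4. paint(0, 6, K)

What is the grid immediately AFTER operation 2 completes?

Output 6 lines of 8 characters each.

Answer: YYYYYYYY
YYBBYYYY
YYBBYYYY
YYBBYKKK
YYBBYKKK
YYYYYKKK

Derivation:
After op 1 fill(1,1,Y) [31 cells changed]:
YYYYYYYY
YYBBYYYY
YYBBYYYY
YYBBYWWW
YYBBYWWW
YYYYYWWW
After op 2 fill(4,5,K) [9 cells changed]:
YYYYYYYY
YYBBYYYY
YYBBYYYY
YYBBYKKK
YYBBYKKK
YYYYYKKK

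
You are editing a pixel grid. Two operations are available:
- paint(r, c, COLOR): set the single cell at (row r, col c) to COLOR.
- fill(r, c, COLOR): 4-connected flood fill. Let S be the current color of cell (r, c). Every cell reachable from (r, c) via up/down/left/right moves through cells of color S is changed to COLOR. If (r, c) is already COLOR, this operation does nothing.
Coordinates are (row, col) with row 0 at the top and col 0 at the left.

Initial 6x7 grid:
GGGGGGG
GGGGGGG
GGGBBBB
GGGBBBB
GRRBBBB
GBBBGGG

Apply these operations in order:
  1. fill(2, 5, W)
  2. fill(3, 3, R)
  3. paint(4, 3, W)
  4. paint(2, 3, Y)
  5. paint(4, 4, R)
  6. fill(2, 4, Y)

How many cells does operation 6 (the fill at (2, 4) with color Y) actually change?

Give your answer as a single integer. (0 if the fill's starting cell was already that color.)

After op 1 fill(2,5,W) [15 cells changed]:
GGGGGGG
GGGGGGG
GGGWWWW
GGGWWWW
GRRWWWW
GWWWGGG
After op 2 fill(3,3,R) [15 cells changed]:
GGGGGGG
GGGGGGG
GGGRRRR
GGGRRRR
GRRRRRR
GRRRGGG
After op 3 paint(4,3,W):
GGGGGGG
GGGGGGG
GGGRRRR
GGGRRRR
GRRWRRR
GRRRGGG
After op 4 paint(2,3,Y):
GGGGGGG
GGGGGGG
GGGYRRR
GGGRRRR
GRRWRRR
GRRRGGG
After op 5 paint(4,4,R):
GGGGGGG
GGGGGGG
GGGYRRR
GGGRRRR
GRRWRRR
GRRRGGG
After op 6 fill(2,4,Y) [10 cells changed]:
GGGGGGG
GGGGGGG
GGGYYYY
GGGYYYY
GRRWYYY
GRRRGGG

Answer: 10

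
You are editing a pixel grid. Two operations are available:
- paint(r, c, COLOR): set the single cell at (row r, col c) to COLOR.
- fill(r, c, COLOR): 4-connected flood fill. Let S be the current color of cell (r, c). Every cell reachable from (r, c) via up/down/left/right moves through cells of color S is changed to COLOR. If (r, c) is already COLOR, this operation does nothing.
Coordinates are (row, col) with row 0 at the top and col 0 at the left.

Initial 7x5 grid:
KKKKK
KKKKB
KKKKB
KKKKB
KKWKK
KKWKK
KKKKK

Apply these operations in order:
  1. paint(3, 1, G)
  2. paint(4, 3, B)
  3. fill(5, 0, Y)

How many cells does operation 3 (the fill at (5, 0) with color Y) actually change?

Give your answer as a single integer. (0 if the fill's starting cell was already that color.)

Answer: 28

Derivation:
After op 1 paint(3,1,G):
KKKKK
KKKKB
KKKKB
KGKKB
KKWKK
KKWKK
KKKKK
After op 2 paint(4,3,B):
KKKKK
KKKKB
KKKKB
KGKKB
KKWBK
KKWKK
KKKKK
After op 3 fill(5,0,Y) [28 cells changed]:
YYYYY
YYYYB
YYYYB
YGYYB
YYWBY
YYWYY
YYYYY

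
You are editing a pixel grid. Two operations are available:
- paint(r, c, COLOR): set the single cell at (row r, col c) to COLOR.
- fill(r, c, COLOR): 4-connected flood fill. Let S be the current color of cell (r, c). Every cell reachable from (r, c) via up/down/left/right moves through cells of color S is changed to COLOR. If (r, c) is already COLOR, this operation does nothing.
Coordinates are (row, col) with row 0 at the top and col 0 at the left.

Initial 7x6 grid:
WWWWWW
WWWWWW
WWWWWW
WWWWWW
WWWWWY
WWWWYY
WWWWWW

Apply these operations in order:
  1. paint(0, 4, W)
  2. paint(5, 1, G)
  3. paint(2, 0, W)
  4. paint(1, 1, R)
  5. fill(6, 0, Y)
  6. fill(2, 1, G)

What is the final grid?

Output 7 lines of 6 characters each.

After op 1 paint(0,4,W):
WWWWWW
WWWWWW
WWWWWW
WWWWWW
WWWWWY
WWWWYY
WWWWWW
After op 2 paint(5,1,G):
WWWWWW
WWWWWW
WWWWWW
WWWWWW
WWWWWY
WGWWYY
WWWWWW
After op 3 paint(2,0,W):
WWWWWW
WWWWWW
WWWWWW
WWWWWW
WWWWWY
WGWWYY
WWWWWW
After op 4 paint(1,1,R):
WWWWWW
WRWWWW
WWWWWW
WWWWWW
WWWWWY
WGWWYY
WWWWWW
After op 5 fill(6,0,Y) [37 cells changed]:
YYYYYY
YRYYYY
YYYYYY
YYYYYY
YYYYYY
YGYYYY
YYYYYY
After op 6 fill(2,1,G) [40 cells changed]:
GGGGGG
GRGGGG
GGGGGG
GGGGGG
GGGGGG
GGGGGG
GGGGGG

Answer: GGGGGG
GRGGGG
GGGGGG
GGGGGG
GGGGGG
GGGGGG
GGGGGG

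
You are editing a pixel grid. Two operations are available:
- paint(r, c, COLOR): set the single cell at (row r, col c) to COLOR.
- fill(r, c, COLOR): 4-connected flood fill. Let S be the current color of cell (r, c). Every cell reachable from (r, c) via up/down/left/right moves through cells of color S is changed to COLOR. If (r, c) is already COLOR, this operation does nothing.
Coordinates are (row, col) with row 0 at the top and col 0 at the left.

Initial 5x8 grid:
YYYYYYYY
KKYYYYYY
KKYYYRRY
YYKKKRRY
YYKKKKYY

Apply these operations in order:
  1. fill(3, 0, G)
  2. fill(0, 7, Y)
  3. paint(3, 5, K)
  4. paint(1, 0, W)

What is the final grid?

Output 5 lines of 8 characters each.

After op 1 fill(3,0,G) [4 cells changed]:
YYYYYYYY
KKYYYYYY
KKYYYRRY
GGKKKRRY
GGKKKKYY
After op 2 fill(0,7,Y) [0 cells changed]:
YYYYYYYY
KKYYYYYY
KKYYYRRY
GGKKKRRY
GGKKKKYY
After op 3 paint(3,5,K):
YYYYYYYY
KKYYYYYY
KKYYYRRY
GGKKKKRY
GGKKKKYY
After op 4 paint(1,0,W):
YYYYYYYY
WKYYYYYY
KKYYYRRY
GGKKKKRY
GGKKKKYY

Answer: YYYYYYYY
WKYYYYYY
KKYYYRRY
GGKKKKRY
GGKKKKYY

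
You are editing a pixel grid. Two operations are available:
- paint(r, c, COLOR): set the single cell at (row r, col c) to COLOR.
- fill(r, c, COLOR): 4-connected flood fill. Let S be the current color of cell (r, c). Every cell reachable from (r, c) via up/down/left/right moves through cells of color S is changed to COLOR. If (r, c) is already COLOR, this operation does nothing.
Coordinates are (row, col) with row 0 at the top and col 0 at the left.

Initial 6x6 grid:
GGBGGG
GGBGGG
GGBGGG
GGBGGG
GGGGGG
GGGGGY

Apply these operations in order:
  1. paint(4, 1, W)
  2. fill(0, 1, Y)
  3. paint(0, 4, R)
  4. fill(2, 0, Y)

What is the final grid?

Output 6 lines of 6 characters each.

Answer: YYBYRY
YYBYYY
YYBYYY
YYBYYY
YWYYYY
YYYYYY

Derivation:
After op 1 paint(4,1,W):
GGBGGG
GGBGGG
GGBGGG
GGBGGG
GWGGGG
GGGGGY
After op 2 fill(0,1,Y) [30 cells changed]:
YYBYYY
YYBYYY
YYBYYY
YYBYYY
YWYYYY
YYYYYY
After op 3 paint(0,4,R):
YYBYRY
YYBYYY
YYBYYY
YYBYYY
YWYYYY
YYYYYY
After op 4 fill(2,0,Y) [0 cells changed]:
YYBYRY
YYBYYY
YYBYYY
YYBYYY
YWYYYY
YYYYYY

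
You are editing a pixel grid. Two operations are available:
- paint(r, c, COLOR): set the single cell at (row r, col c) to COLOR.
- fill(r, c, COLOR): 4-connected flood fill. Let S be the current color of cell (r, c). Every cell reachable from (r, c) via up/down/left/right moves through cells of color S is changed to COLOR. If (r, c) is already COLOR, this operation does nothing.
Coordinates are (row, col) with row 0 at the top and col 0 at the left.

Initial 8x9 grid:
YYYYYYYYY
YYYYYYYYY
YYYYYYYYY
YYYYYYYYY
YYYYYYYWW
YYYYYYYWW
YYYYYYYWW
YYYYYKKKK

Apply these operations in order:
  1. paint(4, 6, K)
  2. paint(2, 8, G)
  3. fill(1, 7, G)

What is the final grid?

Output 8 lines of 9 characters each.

After op 1 paint(4,6,K):
YYYYYYYYY
YYYYYYYYY
YYYYYYYYY
YYYYYYYYY
YYYYYYKWW
YYYYYYYWW
YYYYYYYWW
YYYYYKKKK
After op 2 paint(2,8,G):
YYYYYYYYY
YYYYYYYYY
YYYYYYYYG
YYYYYYYYY
YYYYYYKWW
YYYYYYYWW
YYYYYYYWW
YYYYYKKKK
After op 3 fill(1,7,G) [60 cells changed]:
GGGGGGGGG
GGGGGGGGG
GGGGGGGGG
GGGGGGGGG
GGGGGGKWW
GGGGGGGWW
GGGGGGGWW
GGGGGKKKK

Answer: GGGGGGGGG
GGGGGGGGG
GGGGGGGGG
GGGGGGGGG
GGGGGGKWW
GGGGGGGWW
GGGGGGGWW
GGGGGKKKK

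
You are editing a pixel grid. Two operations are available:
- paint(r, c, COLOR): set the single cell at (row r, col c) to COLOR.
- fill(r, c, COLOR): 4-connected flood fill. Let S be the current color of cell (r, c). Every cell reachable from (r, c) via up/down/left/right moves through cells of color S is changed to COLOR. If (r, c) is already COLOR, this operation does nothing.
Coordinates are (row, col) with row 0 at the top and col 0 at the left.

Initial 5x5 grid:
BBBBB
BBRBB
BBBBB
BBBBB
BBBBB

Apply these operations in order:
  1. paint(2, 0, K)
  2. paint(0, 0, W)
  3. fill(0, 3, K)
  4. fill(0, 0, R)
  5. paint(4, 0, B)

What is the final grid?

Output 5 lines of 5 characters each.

After op 1 paint(2,0,K):
BBBBB
BBRBB
KBBBB
BBBBB
BBBBB
After op 2 paint(0,0,W):
WBBBB
BBRBB
KBBBB
BBBBB
BBBBB
After op 3 fill(0,3,K) [22 cells changed]:
WKKKK
KKRKK
KKKKK
KKKKK
KKKKK
After op 4 fill(0,0,R) [1 cells changed]:
RKKKK
KKRKK
KKKKK
KKKKK
KKKKK
After op 5 paint(4,0,B):
RKKKK
KKRKK
KKKKK
KKKKK
BKKKK

Answer: RKKKK
KKRKK
KKKKK
KKKKK
BKKKK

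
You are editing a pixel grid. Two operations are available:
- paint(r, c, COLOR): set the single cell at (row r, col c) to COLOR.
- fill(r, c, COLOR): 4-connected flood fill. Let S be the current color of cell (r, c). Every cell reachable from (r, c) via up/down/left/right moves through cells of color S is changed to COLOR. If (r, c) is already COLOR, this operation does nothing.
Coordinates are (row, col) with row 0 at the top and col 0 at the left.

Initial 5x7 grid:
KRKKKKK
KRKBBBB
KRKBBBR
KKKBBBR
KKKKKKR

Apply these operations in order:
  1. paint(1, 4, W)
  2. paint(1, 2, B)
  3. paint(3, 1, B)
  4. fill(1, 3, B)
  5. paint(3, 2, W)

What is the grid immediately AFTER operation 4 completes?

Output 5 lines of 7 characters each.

Answer: KRKKKKK
KRBBWBB
KRKBBBR
KBKBBBR
KKKKKKR

Derivation:
After op 1 paint(1,4,W):
KRKKKKK
KRKBWBB
KRKBBBR
KKKBBBR
KKKKKKR
After op 2 paint(1,2,B):
KRKKKKK
KRBBWBB
KRKBBBR
KKKBBBR
KKKKKKR
After op 3 paint(3,1,B):
KRKKKKK
KRBBWBB
KRKBBBR
KBKBBBR
KKKKKKR
After op 4 fill(1,3,B) [0 cells changed]:
KRKKKKK
KRBBWBB
KRKBBBR
KBKBBBR
KKKKKKR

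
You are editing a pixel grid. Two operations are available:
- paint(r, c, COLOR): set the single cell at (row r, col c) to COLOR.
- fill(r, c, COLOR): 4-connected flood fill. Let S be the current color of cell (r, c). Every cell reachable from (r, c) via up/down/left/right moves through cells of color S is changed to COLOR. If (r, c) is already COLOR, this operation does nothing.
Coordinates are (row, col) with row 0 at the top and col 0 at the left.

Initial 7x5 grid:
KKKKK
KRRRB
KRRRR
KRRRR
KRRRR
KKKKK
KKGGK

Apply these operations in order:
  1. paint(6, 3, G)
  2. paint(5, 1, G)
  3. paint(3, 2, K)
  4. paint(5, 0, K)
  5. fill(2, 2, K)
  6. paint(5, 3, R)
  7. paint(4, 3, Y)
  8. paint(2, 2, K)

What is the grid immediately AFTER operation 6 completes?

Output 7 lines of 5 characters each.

After op 1 paint(6,3,G):
KKKKK
KRRRB
KRRRR
KRRRR
KRRRR
KKKKK
KKGGK
After op 2 paint(5,1,G):
KKKKK
KRRRB
KRRRR
KRRRR
KRRRR
KGKKK
KKGGK
After op 3 paint(3,2,K):
KKKKK
KRRRB
KRRRR
KRKRR
KRRRR
KGKKK
KKGGK
After op 4 paint(5,0,K):
KKKKK
KRRRB
KRRRR
KRKRR
KRRRR
KGKKK
KKGGK
After op 5 fill(2,2,K) [14 cells changed]:
KKKKK
KKKKB
KKKKK
KKKKK
KKKKK
KGKKK
KKGGK
After op 6 paint(5,3,R):
KKKKK
KKKKB
KKKKK
KKKKK
KKKKK
KGKRK
KKGGK

Answer: KKKKK
KKKKB
KKKKK
KKKKK
KKKKK
KGKRK
KKGGK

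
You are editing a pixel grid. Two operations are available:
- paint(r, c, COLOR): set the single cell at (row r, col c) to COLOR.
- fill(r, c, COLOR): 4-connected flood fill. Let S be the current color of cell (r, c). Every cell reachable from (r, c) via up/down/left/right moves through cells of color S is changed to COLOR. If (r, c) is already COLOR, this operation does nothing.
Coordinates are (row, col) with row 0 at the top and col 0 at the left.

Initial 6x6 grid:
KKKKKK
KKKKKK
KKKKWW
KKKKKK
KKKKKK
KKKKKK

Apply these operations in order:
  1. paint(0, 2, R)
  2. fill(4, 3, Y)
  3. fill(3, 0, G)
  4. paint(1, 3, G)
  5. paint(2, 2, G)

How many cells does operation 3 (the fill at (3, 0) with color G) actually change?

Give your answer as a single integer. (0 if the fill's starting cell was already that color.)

After op 1 paint(0,2,R):
KKRKKK
KKKKKK
KKKKWW
KKKKKK
KKKKKK
KKKKKK
After op 2 fill(4,3,Y) [33 cells changed]:
YYRYYY
YYYYYY
YYYYWW
YYYYYY
YYYYYY
YYYYYY
After op 3 fill(3,0,G) [33 cells changed]:
GGRGGG
GGGGGG
GGGGWW
GGGGGG
GGGGGG
GGGGGG

Answer: 33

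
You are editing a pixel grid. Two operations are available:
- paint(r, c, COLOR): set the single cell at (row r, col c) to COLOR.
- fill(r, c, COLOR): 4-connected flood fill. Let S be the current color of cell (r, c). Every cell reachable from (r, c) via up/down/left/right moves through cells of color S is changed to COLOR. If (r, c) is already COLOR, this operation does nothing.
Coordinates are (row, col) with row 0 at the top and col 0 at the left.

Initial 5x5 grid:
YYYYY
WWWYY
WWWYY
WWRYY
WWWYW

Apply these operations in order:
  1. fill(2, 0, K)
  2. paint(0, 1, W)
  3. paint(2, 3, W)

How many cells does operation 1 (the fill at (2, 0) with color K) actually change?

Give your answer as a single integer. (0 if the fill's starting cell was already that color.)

After op 1 fill(2,0,K) [11 cells changed]:
YYYYY
KKKYY
KKKYY
KKRYY
KKKYW

Answer: 11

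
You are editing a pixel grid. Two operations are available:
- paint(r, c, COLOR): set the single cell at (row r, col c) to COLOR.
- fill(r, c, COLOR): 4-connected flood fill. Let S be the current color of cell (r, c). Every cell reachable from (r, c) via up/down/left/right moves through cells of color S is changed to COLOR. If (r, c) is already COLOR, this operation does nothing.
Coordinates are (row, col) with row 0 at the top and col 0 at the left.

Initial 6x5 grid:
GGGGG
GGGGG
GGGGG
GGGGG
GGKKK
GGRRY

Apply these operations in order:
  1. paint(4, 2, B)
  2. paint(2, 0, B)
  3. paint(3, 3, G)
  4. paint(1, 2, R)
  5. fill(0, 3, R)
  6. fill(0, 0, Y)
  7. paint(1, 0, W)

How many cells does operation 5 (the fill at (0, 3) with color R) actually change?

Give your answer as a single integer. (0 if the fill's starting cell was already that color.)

Answer: 22

Derivation:
After op 1 paint(4,2,B):
GGGGG
GGGGG
GGGGG
GGGGG
GGBKK
GGRRY
After op 2 paint(2,0,B):
GGGGG
GGGGG
BGGGG
GGGGG
GGBKK
GGRRY
After op 3 paint(3,3,G):
GGGGG
GGGGG
BGGGG
GGGGG
GGBKK
GGRRY
After op 4 paint(1,2,R):
GGGGG
GGRGG
BGGGG
GGGGG
GGBKK
GGRRY
After op 5 fill(0,3,R) [22 cells changed]:
RRRRR
RRRRR
BRRRR
RRRRR
RRBKK
RRRRY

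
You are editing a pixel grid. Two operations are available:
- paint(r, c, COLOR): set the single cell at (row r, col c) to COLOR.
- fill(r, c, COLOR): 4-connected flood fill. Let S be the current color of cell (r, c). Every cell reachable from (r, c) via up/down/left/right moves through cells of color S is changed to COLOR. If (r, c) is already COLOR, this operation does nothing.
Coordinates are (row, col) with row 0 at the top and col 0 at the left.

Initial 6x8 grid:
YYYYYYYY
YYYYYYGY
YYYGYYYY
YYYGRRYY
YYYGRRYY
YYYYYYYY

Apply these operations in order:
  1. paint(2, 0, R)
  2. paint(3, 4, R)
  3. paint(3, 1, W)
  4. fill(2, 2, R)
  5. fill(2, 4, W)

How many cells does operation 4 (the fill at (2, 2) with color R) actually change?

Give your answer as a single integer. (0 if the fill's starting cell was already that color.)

After op 1 paint(2,0,R):
YYYYYYYY
YYYYYYGY
RYYGYYYY
YYYGRRYY
YYYGRRYY
YYYYYYYY
After op 2 paint(3,4,R):
YYYYYYYY
YYYYYYGY
RYYGYYYY
YYYGRRYY
YYYGRRYY
YYYYYYYY
After op 3 paint(3,1,W):
YYYYYYYY
YYYYYYGY
RYYGYYYY
YWYGRRYY
YYYGRRYY
YYYYYYYY
After op 4 fill(2,2,R) [38 cells changed]:
RRRRRRRR
RRRRRRGR
RRRGRRRR
RWRGRRRR
RRRGRRRR
RRRRRRRR

Answer: 38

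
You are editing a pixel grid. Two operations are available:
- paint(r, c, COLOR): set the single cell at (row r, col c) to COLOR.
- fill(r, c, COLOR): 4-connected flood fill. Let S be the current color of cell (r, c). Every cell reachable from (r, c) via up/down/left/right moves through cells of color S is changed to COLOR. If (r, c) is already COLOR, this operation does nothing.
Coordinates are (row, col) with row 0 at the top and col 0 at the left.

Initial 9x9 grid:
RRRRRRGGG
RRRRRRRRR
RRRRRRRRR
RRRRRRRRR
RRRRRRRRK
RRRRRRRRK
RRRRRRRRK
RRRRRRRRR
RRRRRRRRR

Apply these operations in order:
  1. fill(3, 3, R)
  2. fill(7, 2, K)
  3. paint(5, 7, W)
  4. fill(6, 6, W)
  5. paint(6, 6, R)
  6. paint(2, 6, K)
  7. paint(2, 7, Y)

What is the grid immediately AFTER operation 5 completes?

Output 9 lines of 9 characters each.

After op 1 fill(3,3,R) [0 cells changed]:
RRRRRRGGG
RRRRRRRRR
RRRRRRRRR
RRRRRRRRR
RRRRRRRRK
RRRRRRRRK
RRRRRRRRK
RRRRRRRRR
RRRRRRRRR
After op 2 fill(7,2,K) [75 cells changed]:
KKKKKKGGG
KKKKKKKKK
KKKKKKKKK
KKKKKKKKK
KKKKKKKKK
KKKKKKKKK
KKKKKKKKK
KKKKKKKKK
KKKKKKKKK
After op 3 paint(5,7,W):
KKKKKKGGG
KKKKKKKKK
KKKKKKKKK
KKKKKKKKK
KKKKKKKKK
KKKKKKKWK
KKKKKKKKK
KKKKKKKKK
KKKKKKKKK
After op 4 fill(6,6,W) [77 cells changed]:
WWWWWWGGG
WWWWWWWWW
WWWWWWWWW
WWWWWWWWW
WWWWWWWWW
WWWWWWWWW
WWWWWWWWW
WWWWWWWWW
WWWWWWWWW
After op 5 paint(6,6,R):
WWWWWWGGG
WWWWWWWWW
WWWWWWWWW
WWWWWWWWW
WWWWWWWWW
WWWWWWWWW
WWWWWWRWW
WWWWWWWWW
WWWWWWWWW

Answer: WWWWWWGGG
WWWWWWWWW
WWWWWWWWW
WWWWWWWWW
WWWWWWWWW
WWWWWWWWW
WWWWWWRWW
WWWWWWWWW
WWWWWWWWW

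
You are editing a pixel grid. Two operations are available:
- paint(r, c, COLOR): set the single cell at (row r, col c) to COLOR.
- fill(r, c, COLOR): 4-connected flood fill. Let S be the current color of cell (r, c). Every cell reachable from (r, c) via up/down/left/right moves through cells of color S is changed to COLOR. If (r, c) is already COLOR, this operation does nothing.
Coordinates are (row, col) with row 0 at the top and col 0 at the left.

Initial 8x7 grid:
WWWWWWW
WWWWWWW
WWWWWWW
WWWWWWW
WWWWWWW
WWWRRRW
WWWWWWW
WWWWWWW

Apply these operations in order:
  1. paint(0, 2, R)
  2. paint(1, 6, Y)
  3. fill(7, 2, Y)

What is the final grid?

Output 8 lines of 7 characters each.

After op 1 paint(0,2,R):
WWRWWWW
WWWWWWW
WWWWWWW
WWWWWWW
WWWWWWW
WWWRRRW
WWWWWWW
WWWWWWW
After op 2 paint(1,6,Y):
WWRWWWW
WWWWWWY
WWWWWWW
WWWWWWW
WWWWWWW
WWWRRRW
WWWWWWW
WWWWWWW
After op 3 fill(7,2,Y) [51 cells changed]:
YYRYYYY
YYYYYYY
YYYYYYY
YYYYYYY
YYYYYYY
YYYRRRY
YYYYYYY
YYYYYYY

Answer: YYRYYYY
YYYYYYY
YYYYYYY
YYYYYYY
YYYYYYY
YYYRRRY
YYYYYYY
YYYYYYY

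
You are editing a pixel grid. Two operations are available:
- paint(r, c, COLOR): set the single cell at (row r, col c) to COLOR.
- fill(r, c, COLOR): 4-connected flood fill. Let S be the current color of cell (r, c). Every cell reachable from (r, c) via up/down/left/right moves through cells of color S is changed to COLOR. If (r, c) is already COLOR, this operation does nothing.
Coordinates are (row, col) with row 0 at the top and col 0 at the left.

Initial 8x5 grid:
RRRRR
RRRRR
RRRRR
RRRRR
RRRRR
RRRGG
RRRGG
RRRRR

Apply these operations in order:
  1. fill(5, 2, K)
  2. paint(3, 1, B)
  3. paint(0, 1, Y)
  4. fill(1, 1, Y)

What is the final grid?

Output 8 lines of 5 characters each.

After op 1 fill(5,2,K) [36 cells changed]:
KKKKK
KKKKK
KKKKK
KKKKK
KKKKK
KKKGG
KKKGG
KKKKK
After op 2 paint(3,1,B):
KKKKK
KKKKK
KKKKK
KBKKK
KKKKK
KKKGG
KKKGG
KKKKK
After op 3 paint(0,1,Y):
KYKKK
KKKKK
KKKKK
KBKKK
KKKKK
KKKGG
KKKGG
KKKKK
After op 4 fill(1,1,Y) [34 cells changed]:
YYYYY
YYYYY
YYYYY
YBYYY
YYYYY
YYYGG
YYYGG
YYYYY

Answer: YYYYY
YYYYY
YYYYY
YBYYY
YYYYY
YYYGG
YYYGG
YYYYY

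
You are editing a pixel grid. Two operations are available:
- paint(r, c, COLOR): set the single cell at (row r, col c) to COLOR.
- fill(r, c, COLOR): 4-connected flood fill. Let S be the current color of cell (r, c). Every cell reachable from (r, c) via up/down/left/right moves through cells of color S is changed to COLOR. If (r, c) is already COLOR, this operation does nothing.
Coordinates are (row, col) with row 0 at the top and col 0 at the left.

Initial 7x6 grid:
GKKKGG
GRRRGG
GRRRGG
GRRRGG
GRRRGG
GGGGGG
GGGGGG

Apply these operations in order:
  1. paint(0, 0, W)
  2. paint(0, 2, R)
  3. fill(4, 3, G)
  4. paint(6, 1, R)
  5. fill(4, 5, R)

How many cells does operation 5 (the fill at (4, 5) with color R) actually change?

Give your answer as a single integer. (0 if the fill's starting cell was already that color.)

After op 1 paint(0,0,W):
WKKKGG
GRRRGG
GRRRGG
GRRRGG
GRRRGG
GGGGGG
GGGGGG
After op 2 paint(0,2,R):
WKRKGG
GRRRGG
GRRRGG
GRRRGG
GRRRGG
GGGGGG
GGGGGG
After op 3 fill(4,3,G) [13 cells changed]:
WKGKGG
GGGGGG
GGGGGG
GGGGGG
GGGGGG
GGGGGG
GGGGGG
After op 4 paint(6,1,R):
WKGKGG
GGGGGG
GGGGGG
GGGGGG
GGGGGG
GGGGGG
GRGGGG
After op 5 fill(4,5,R) [38 cells changed]:
WKRKRR
RRRRRR
RRRRRR
RRRRRR
RRRRRR
RRRRRR
RRRRRR

Answer: 38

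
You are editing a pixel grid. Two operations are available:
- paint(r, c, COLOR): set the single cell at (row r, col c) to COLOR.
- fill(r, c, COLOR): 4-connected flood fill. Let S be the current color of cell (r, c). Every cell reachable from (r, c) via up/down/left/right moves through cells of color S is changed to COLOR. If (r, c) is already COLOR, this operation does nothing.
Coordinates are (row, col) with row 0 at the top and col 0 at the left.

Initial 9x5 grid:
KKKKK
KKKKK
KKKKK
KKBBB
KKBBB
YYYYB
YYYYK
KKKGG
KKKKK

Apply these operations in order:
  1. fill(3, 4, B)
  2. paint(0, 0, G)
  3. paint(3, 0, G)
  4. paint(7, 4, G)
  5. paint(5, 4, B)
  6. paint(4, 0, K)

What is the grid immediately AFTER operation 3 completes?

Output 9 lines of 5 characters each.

After op 1 fill(3,4,B) [0 cells changed]:
KKKKK
KKKKK
KKKKK
KKBBB
KKBBB
YYYYB
YYYYK
KKKGG
KKKKK
After op 2 paint(0,0,G):
GKKKK
KKKKK
KKKKK
KKBBB
KKBBB
YYYYB
YYYYK
KKKGG
KKKKK
After op 3 paint(3,0,G):
GKKKK
KKKKK
KKKKK
GKBBB
KKBBB
YYYYB
YYYYK
KKKGG
KKKKK

Answer: GKKKK
KKKKK
KKKKK
GKBBB
KKBBB
YYYYB
YYYYK
KKKGG
KKKKK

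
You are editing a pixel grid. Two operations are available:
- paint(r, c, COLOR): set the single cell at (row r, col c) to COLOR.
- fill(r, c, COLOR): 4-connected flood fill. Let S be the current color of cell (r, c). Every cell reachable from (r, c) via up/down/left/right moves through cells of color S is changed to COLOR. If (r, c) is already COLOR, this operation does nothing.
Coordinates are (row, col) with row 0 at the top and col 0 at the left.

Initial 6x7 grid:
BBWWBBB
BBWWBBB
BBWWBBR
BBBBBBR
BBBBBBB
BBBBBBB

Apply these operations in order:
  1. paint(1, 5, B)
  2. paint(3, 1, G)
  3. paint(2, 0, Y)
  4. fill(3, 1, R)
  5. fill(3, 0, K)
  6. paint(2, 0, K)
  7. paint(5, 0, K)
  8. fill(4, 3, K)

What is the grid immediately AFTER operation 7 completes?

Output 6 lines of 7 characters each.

Answer: BBWWKKK
BBWWKKK
KBWWKKR
KRKKKKR
KKKKKKK
KKKKKKK

Derivation:
After op 1 paint(1,5,B):
BBWWBBB
BBWWBBB
BBWWBBR
BBBBBBR
BBBBBBB
BBBBBBB
After op 2 paint(3,1,G):
BBWWBBB
BBWWBBB
BBWWBBR
BGBBBBR
BBBBBBB
BBBBBBB
After op 3 paint(2,0,Y):
BBWWBBB
BBWWBBB
YBWWBBR
BGBBBBR
BBBBBBB
BBBBBBB
After op 4 fill(3,1,R) [1 cells changed]:
BBWWBBB
BBWWBBB
YBWWBBR
BRBBBBR
BBBBBBB
BBBBBBB
After op 5 fill(3,0,K) [27 cells changed]:
BBWWKKK
BBWWKKK
YBWWKKR
KRKKKKR
KKKKKKK
KKKKKKK
After op 6 paint(2,0,K):
BBWWKKK
BBWWKKK
KBWWKKR
KRKKKKR
KKKKKKK
KKKKKKK
After op 7 paint(5,0,K):
BBWWKKK
BBWWKKK
KBWWKKR
KRKKKKR
KKKKKKK
KKKKKKK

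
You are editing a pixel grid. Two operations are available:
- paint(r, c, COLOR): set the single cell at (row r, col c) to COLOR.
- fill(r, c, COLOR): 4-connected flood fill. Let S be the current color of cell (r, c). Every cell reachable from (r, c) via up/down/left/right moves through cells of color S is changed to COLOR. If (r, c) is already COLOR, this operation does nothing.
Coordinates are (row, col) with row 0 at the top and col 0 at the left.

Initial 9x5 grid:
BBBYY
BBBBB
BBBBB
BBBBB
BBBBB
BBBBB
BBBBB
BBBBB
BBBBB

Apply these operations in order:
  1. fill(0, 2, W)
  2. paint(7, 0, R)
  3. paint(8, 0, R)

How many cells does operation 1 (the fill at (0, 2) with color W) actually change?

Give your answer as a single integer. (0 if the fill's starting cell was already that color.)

After op 1 fill(0,2,W) [43 cells changed]:
WWWYY
WWWWW
WWWWW
WWWWW
WWWWW
WWWWW
WWWWW
WWWWW
WWWWW

Answer: 43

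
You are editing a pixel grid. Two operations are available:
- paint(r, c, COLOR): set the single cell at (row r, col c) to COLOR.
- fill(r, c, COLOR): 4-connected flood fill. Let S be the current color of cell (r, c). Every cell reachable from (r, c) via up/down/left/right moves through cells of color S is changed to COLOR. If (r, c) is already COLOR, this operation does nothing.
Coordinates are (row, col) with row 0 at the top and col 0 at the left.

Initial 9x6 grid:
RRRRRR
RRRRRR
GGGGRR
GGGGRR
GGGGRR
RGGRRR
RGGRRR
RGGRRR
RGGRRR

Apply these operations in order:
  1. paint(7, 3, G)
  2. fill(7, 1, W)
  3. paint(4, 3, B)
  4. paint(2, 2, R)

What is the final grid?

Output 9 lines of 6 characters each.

Answer: RRRRRR
RRRRRR
WWRWRR
WWWWRR
WWWBRR
RWWRRR
RWWRRR
RWWWRR
RWWRRR

Derivation:
After op 1 paint(7,3,G):
RRRRRR
RRRRRR
GGGGRR
GGGGRR
GGGGRR
RGGRRR
RGGRRR
RGGGRR
RGGRRR
After op 2 fill(7,1,W) [21 cells changed]:
RRRRRR
RRRRRR
WWWWRR
WWWWRR
WWWWRR
RWWRRR
RWWRRR
RWWWRR
RWWRRR
After op 3 paint(4,3,B):
RRRRRR
RRRRRR
WWWWRR
WWWWRR
WWWBRR
RWWRRR
RWWRRR
RWWWRR
RWWRRR
After op 4 paint(2,2,R):
RRRRRR
RRRRRR
WWRWRR
WWWWRR
WWWBRR
RWWRRR
RWWRRR
RWWWRR
RWWRRR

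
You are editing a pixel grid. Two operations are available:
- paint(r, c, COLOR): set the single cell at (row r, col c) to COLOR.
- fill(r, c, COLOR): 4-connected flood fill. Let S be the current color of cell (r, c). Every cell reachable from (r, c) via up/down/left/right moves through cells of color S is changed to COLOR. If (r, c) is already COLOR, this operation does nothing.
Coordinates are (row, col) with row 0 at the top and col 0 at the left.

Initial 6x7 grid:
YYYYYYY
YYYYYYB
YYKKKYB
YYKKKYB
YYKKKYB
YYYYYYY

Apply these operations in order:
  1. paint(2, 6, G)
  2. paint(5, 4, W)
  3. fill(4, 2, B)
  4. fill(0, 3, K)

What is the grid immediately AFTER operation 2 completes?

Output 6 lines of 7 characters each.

Answer: YYYYYYY
YYYYYYB
YYKKKYG
YYKKKYB
YYKKKYB
YYYYWYY

Derivation:
After op 1 paint(2,6,G):
YYYYYYY
YYYYYYB
YYKKKYG
YYKKKYB
YYKKKYB
YYYYYYY
After op 2 paint(5,4,W):
YYYYYYY
YYYYYYB
YYKKKYG
YYKKKYB
YYKKKYB
YYYYWYY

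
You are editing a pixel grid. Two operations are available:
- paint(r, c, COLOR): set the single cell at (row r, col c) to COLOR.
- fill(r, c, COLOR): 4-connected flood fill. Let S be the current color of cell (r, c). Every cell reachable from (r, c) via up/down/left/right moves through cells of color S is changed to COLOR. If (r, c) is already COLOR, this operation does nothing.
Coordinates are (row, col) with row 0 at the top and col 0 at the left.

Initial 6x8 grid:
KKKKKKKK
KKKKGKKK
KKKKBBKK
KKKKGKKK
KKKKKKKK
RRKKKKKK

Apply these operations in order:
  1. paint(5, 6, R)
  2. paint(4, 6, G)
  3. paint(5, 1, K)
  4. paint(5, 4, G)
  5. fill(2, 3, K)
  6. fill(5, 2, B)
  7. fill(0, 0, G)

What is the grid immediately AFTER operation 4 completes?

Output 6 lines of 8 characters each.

After op 1 paint(5,6,R):
KKKKKKKK
KKKKGKKK
KKKKBBKK
KKKKGKKK
KKKKKKKK
RRKKKKRK
After op 2 paint(4,6,G):
KKKKKKKK
KKKKGKKK
KKKKBBKK
KKKKGKKK
KKKKKKGK
RRKKKKRK
After op 3 paint(5,1,K):
KKKKKKKK
KKKKGKKK
KKKKBBKK
KKKKGKKK
KKKKKKGK
RKKKKKRK
After op 4 paint(5,4,G):
KKKKKKKK
KKKKGKKK
KKKKBBKK
KKKKGKKK
KKKKKKGK
RKKKGKRK

Answer: KKKKKKKK
KKKKGKKK
KKKKBBKK
KKKKGKKK
KKKKKKGK
RKKKGKRK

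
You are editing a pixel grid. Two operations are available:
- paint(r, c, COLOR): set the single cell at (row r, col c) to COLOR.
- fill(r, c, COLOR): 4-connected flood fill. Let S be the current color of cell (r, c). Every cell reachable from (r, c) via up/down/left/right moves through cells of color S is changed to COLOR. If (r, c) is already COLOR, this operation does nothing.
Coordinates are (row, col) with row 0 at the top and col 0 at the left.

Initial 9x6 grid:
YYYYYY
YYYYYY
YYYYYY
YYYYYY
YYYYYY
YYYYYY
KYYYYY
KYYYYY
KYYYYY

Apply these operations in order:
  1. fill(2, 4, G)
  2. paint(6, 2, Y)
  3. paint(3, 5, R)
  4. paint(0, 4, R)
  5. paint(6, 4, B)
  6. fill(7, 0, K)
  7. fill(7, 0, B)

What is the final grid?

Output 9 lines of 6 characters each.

Answer: GGGGRG
GGGGGG
GGGGGG
GGGGGR
GGGGGG
GGGGGG
BGYGBG
BGGGGG
BGGGGG

Derivation:
After op 1 fill(2,4,G) [51 cells changed]:
GGGGGG
GGGGGG
GGGGGG
GGGGGG
GGGGGG
GGGGGG
KGGGGG
KGGGGG
KGGGGG
After op 2 paint(6,2,Y):
GGGGGG
GGGGGG
GGGGGG
GGGGGG
GGGGGG
GGGGGG
KGYGGG
KGGGGG
KGGGGG
After op 3 paint(3,5,R):
GGGGGG
GGGGGG
GGGGGG
GGGGGR
GGGGGG
GGGGGG
KGYGGG
KGGGGG
KGGGGG
After op 4 paint(0,4,R):
GGGGRG
GGGGGG
GGGGGG
GGGGGR
GGGGGG
GGGGGG
KGYGGG
KGGGGG
KGGGGG
After op 5 paint(6,4,B):
GGGGRG
GGGGGG
GGGGGG
GGGGGR
GGGGGG
GGGGGG
KGYGBG
KGGGGG
KGGGGG
After op 6 fill(7,0,K) [0 cells changed]:
GGGGRG
GGGGGG
GGGGGG
GGGGGR
GGGGGG
GGGGGG
KGYGBG
KGGGGG
KGGGGG
After op 7 fill(7,0,B) [3 cells changed]:
GGGGRG
GGGGGG
GGGGGG
GGGGGR
GGGGGG
GGGGGG
BGYGBG
BGGGGG
BGGGGG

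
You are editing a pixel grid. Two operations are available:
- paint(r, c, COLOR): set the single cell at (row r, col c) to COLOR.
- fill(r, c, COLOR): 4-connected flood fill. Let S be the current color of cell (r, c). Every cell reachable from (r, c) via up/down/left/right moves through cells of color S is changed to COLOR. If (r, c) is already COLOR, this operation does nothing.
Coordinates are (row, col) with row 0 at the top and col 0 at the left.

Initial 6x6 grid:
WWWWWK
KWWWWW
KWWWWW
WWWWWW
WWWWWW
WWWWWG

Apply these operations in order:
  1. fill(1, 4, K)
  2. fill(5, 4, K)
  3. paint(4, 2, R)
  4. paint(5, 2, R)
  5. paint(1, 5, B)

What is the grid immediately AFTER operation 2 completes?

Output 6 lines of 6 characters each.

Answer: KKKKKK
KKKKKK
KKKKKK
KKKKKK
KKKKKK
KKKKKG

Derivation:
After op 1 fill(1,4,K) [32 cells changed]:
KKKKKK
KKKKKK
KKKKKK
KKKKKK
KKKKKK
KKKKKG
After op 2 fill(5,4,K) [0 cells changed]:
KKKKKK
KKKKKK
KKKKKK
KKKKKK
KKKKKK
KKKKKG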